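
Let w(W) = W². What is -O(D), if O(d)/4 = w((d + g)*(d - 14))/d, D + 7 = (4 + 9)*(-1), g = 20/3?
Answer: 369920/9 ≈ 41102.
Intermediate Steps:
g = 20/3 (g = 20*(⅓) = 20/3 ≈ 6.6667)
D = -20 (D = -7 + (4 + 9)*(-1) = -7 + 13*(-1) = -7 - 13 = -20)
O(d) = 4*(-14 + d)²*(20/3 + d)²/d (O(d) = 4*(((d + 20/3)*(d - 14))²/d) = 4*(((20/3 + d)*(-14 + d))²/d) = 4*(((-14 + d)*(20/3 + d))²/d) = 4*(((-14 + d)²*(20/3 + d)²)/d) = 4*((-14 + d)²*(20/3 + d)²/d) = 4*(-14 + d)²*(20/3 + d)²/d)
-O(D) = -4*(-280 - 22*(-20) + 3*(-20)²)²/(9*(-20)) = -4*(-1)*(-280 + 440 + 3*400)²/(9*20) = -4*(-1)*(-280 + 440 + 1200)²/(9*20) = -4*(-1)*1360²/(9*20) = -4*(-1)*1849600/(9*20) = -1*(-369920/9) = 369920/9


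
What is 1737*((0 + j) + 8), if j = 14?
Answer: 38214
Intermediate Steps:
1737*((0 + j) + 8) = 1737*((0 + 14) + 8) = 1737*(14 + 8) = 1737*22 = 38214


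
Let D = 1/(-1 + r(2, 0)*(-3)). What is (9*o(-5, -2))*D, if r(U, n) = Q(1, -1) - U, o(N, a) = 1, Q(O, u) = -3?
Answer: 9/14 ≈ 0.64286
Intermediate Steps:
r(U, n) = -3 - U
D = 1/14 (D = 1/(-1 + (-3 - 1*2)*(-3)) = 1/(-1 + (-3 - 2)*(-3)) = 1/(-1 - 5*(-3)) = 1/(-1 + 15) = 1/14 ≈ 0.071429)
(9*o(-5, -2))*D = (9*1)*(1/14) = 9*(1/14) = 9/14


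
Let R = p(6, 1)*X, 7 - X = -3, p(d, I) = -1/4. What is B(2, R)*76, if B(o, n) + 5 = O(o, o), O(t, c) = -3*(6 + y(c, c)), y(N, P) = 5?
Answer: -2888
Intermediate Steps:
p(d, I) = -1/4 (p(d, I) = -1*1/4 = -1/4)
X = 10 (X = 7 - 1*(-3) = 7 + 3 = 10)
R = -5/2 (R = -1/4*10 = -5/2 ≈ -2.5000)
O(t, c) = -33 (O(t, c) = -3*(6 + 5) = -3*11 = -33)
B(o, n) = -38 (B(o, n) = -5 - 33 = -38)
B(2, R)*76 = -38*76 = -2888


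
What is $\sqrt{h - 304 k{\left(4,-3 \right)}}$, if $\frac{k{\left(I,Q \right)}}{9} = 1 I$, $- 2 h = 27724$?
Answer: $i \sqrt{24806} \approx 157.5 i$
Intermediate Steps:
$h = -13862$ ($h = \left(- \frac{1}{2}\right) 27724 = -13862$)
$k{\left(I,Q \right)} = 9 I$ ($k{\left(I,Q \right)} = 9 \cdot 1 I = 9 I$)
$\sqrt{h - 304 k{\left(4,-3 \right)}} = \sqrt{-13862 - 304 \cdot 9 \cdot 4} = \sqrt{-13862 - 10944} = \sqrt{-24806} = i \sqrt{24806}$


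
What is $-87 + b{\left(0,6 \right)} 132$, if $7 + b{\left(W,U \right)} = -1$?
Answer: $-1143$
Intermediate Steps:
$b{\left(W,U \right)} = -8$ ($b{\left(W,U \right)} = -7 - 1 = -8$)
$-87 + b{\left(0,6 \right)} 132 = -87 - 1056 = -1143$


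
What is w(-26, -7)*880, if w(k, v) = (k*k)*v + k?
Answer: -4187040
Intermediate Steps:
w(k, v) = k + v*k² (w(k, v) = k²*v + k = v*k² + k = k + v*k²)
w(-26, -7)*880 = -26*(1 - 26*(-7))*880 = -26*(1 + 182)*880 = -26*183*880 = -4758*880 = -4187040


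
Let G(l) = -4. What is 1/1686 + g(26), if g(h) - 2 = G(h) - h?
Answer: -47207/1686 ≈ -27.999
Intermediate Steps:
g(h) = -2 - h (g(h) = 2 + (-4 - h) = -2 - h)
1/1686 + g(26) = 1/1686 + (-2 - 1*26) = 1/1686 + (-2 - 26) = 1/1686 - 28 = -47207/1686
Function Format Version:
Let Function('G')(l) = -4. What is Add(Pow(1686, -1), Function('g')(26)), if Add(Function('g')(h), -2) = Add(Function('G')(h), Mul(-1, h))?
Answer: Rational(-47207, 1686) ≈ -27.999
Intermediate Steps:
Function('g')(h) = Add(-2, Mul(-1, h)) (Function('g')(h) = Add(2, Add(-4, Mul(-1, h))) = Add(-2, Mul(-1, h)))
Add(Pow(1686, -1), Function('g')(26)) = Add(Pow(1686, -1), Add(-2, Mul(-1, 26))) = Add(Rational(1, 1686), Add(-2, -26)) = Add(Rational(1, 1686), -28) = Rational(-47207, 1686)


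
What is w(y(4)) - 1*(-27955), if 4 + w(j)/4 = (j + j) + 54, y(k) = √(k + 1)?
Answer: 28155 + 8*√5 ≈ 28173.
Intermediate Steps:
y(k) = √(1 + k)
w(j) = 200 + 8*j (w(j) = -16 + 4*((j + j) + 54) = -16 + 4*(2*j + 54) = -16 + 4*(54 + 2*j) = -16 + (216 + 8*j) = 200 + 8*j)
w(y(4)) - 1*(-27955) = (200 + 8*√(1 + 4)) - 1*(-27955) = (200 + 8*√5) + 27955 = 28155 + 8*√5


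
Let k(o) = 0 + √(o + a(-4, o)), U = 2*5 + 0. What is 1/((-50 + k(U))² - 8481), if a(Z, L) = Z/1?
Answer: -239/1425625 + 4*√6/1425625 ≈ -0.00016077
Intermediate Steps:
a(Z, L) = Z (a(Z, L) = Z*1 = Z)
U = 10 (U = 10 + 0 = 10)
k(o) = √(-4 + o) (k(o) = 0 + √(o - 4) = 0 + √(-4 + o) = √(-4 + o))
1/((-50 + k(U))² - 8481) = 1/((-50 + √(-4 + 10))² - 8481) = 1/((-50 + √6)² - 8481) = 1/(-8481 + (-50 + √6)²)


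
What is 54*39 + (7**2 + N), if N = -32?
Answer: 2123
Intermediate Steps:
54*39 + (7**2 + N) = 54*39 + (7**2 - 32) = 2106 + (49 - 32) = 2106 + 17 = 2123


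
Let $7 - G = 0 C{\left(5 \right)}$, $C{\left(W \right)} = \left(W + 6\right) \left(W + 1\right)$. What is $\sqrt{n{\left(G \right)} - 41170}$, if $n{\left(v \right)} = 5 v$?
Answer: $i \sqrt{41135} \approx 202.82 i$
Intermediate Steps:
$C{\left(W \right)} = \left(1 + W\right) \left(6 + W\right)$ ($C{\left(W \right)} = \left(6 + W\right) \left(1 + W\right) = \left(1 + W\right) \left(6 + W\right)$)
$G = 7$ ($G = 7 - 0 \left(6 + 5^{2} + 7 \cdot 5\right) = 7 - 0 \left(6 + 25 + 35\right) = 7 - 0 \cdot 66 = 7 - 0 = 7 + 0 = 7$)
$\sqrt{n{\left(G \right)} - 41170} = \sqrt{5 \cdot 7 - 41170} = \sqrt{35 - 41170} = \sqrt{-41135} = i \sqrt{41135}$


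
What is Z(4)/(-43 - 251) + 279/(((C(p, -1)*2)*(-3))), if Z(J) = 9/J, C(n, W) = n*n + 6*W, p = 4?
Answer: -9129/1960 ≈ -4.6577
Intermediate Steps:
C(n, W) = n**2 + 6*W
Z(4)/(-43 - 251) + 279/(((C(p, -1)*2)*(-3))) = (9/4)/(-43 - 251) + 279/((((4**2 + 6*(-1))*2)*(-3))) = (9*(1/4))/(-294) + 279/((((16 - 6)*2)*(-3))) = (9/4)*(-1/294) + 279/(((10*2)*(-3))) = -3/392 + 279/((20*(-3))) = -3/392 + 279/(-60) = -3/392 + 279*(-1/60) = -3/392 - 93/20 = -9129/1960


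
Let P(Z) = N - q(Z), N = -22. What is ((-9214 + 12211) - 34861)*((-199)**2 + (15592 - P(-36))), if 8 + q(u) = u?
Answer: -1757968744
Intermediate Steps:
q(u) = -8 + u
P(Z) = -14 - Z (P(Z) = -22 - (-8 + Z) = -22 + (8 - Z) = -14 - Z)
((-9214 + 12211) - 34861)*((-199)**2 + (15592 - P(-36))) = ((-9214 + 12211) - 34861)*((-199)**2 + (15592 - (-14 - 1*(-36)))) = (2997 - 34861)*(39601 + (15592 - (-14 + 36))) = -31864*(39601 + (15592 - 1*22)) = -31864*(39601 + (15592 - 22)) = -31864*(39601 + 15570) = -31864*55171 = -1757968744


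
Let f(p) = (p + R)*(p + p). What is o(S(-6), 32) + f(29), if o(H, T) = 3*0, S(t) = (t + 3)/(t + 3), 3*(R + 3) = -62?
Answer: 928/3 ≈ 309.33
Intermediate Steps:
R = -71/3 (R = -3 + (1/3)*(-62) = -3 - 62/3 = -71/3 ≈ -23.667)
S(t) = 1 (S(t) = (3 + t)/(3 + t) = 1)
o(H, T) = 0
f(p) = 2*p*(-71/3 + p) (f(p) = (p - 71/3)*(p + p) = (-71/3 + p)*(2*p) = 2*p*(-71/3 + p))
o(S(-6), 32) + f(29) = 0 + (2/3)*29*(-71 + 3*29) = 0 + (2/3)*29*(-71 + 87) = 0 + (2/3)*29*16 = 0 + 928/3 = 928/3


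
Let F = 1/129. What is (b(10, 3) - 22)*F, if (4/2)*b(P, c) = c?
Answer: -41/258 ≈ -0.15891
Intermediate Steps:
b(P, c) = c/2
F = 1/129 ≈ 0.0077519
(b(10, 3) - 22)*F = ((1/2)*3 - 22)*(1/129) = (3/2 - 22)*(1/129) = -41/2*1/129 = -41/258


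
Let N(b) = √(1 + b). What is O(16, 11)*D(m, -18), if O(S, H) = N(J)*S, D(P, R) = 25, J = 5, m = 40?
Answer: 400*√6 ≈ 979.80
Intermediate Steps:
O(S, H) = S*√6 (O(S, H) = √(1 + 5)*S = √6*S = S*√6)
O(16, 11)*D(m, -18) = (16*√6)*25 = 400*√6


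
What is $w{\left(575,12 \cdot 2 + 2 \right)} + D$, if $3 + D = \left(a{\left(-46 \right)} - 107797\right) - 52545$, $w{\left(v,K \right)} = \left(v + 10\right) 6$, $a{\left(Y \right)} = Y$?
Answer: $-156881$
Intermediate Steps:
$w{\left(v,K \right)} = 60 + 6 v$ ($w{\left(v,K \right)} = \left(10 + v\right) 6 = 60 + 6 v$)
$D = -160391$ ($D = -3 - 160388 = -160391$)
$w{\left(575,12 \cdot 2 + 2 \right)} + D = \left(60 + 6 \cdot 575\right) - 160391 = \left(60 + 3450\right) - 160391 = 3510 - 160391 = -156881$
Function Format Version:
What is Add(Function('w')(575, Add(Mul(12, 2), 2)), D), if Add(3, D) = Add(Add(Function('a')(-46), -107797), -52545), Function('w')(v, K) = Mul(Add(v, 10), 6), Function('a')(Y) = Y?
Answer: -156881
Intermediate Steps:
Function('w')(v, K) = Add(60, Mul(6, v)) (Function('w')(v, K) = Mul(Add(10, v), 6) = Add(60, Mul(6, v)))
D = -160391 (D = Add(-3, Add(Add(-46, -107797), -52545)) = Add(-3, Add(-107843, -52545)) = Add(-3, -160388) = -160391)
Add(Function('w')(575, Add(Mul(12, 2), 2)), D) = Add(Add(60, Mul(6, 575)), -160391) = Add(Add(60, 3450), -160391) = Add(3510, -160391) = -156881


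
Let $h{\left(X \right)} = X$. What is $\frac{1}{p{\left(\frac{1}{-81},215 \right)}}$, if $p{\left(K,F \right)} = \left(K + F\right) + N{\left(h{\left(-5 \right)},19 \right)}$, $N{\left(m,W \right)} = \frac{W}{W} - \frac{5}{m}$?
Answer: $\frac{81}{17576} \approx 0.0046086$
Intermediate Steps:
$N{\left(m,W \right)} = 1 - \frac{5}{m}$
$p{\left(K,F \right)} = 2 + F + K$ ($p{\left(K,F \right)} = \left(K + F\right) + \frac{-5 - 5}{-5} = \left(F + K\right) - -2 = \left(F + K\right) + 2 = 2 + F + K$)
$\frac{1}{p{\left(\frac{1}{-81},215 \right)}} = \frac{1}{2 + 215 + \frac{1}{-81}} = \frac{1}{2 + 215 - \frac{1}{81}} = \frac{1}{\frac{17576}{81}} = \frac{81}{17576}$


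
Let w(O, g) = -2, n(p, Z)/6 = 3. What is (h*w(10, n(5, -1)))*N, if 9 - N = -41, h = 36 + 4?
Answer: -4000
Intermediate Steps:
n(p, Z) = 18 (n(p, Z) = 6*3 = 18)
h = 40
N = 50 (N = 9 - 1*(-41) = 9 + 41 = 50)
(h*w(10, n(5, -1)))*N = (40*(-2))*50 = -80*50 = -4000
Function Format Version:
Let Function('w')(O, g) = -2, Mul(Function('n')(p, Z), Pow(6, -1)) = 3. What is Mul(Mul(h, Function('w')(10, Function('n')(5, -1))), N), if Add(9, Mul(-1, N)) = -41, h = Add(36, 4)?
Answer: -4000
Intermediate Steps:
Function('n')(p, Z) = 18 (Function('n')(p, Z) = Mul(6, 3) = 18)
h = 40
N = 50 (N = Add(9, Mul(-1, -41)) = Add(9, 41) = 50)
Mul(Mul(h, Function('w')(10, Function('n')(5, -1))), N) = Mul(Mul(40, -2), 50) = Mul(-80, 50) = -4000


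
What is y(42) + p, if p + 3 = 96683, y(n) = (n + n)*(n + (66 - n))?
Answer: 102224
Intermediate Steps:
y(n) = 132*n (y(n) = (2*n)*66 = 132*n)
p = 96680 (p = -3 + 96683 = 96680)
y(42) + p = 132*42 + 96680 = 5544 + 96680 = 102224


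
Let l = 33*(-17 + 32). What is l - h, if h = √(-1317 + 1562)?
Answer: 495 - 7*√5 ≈ 479.35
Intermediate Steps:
l = 495 (l = 33*15 = 495)
h = 7*√5 (h = √245 = 7*√5 ≈ 15.652)
l - h = 495 - 7*√5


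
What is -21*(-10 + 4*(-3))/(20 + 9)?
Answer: 462/29 ≈ 15.931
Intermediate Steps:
-21*(-10 + 4*(-3))/(20 + 9) = -21*(-10 - 12)/29 = -(-462)/29 = -21*(-22/29) = 462/29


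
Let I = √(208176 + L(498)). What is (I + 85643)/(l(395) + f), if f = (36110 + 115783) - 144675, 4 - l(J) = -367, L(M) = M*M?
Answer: 85643/7589 + 2*√114045/7589 ≈ 11.374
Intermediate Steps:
L(M) = M²
l(J) = 371 (l(J) = 4 - 1*(-367) = 4 + 367 = 371)
I = 2*√114045 (I = √(208176 + 498²) = √(208176 + 248004) = √456180 = 2*√114045 ≈ 675.41)
f = 7218 (f = 151893 - 144675 = 7218)
(I + 85643)/(l(395) + f) = (2*√114045 + 85643)/(371 + 7218) = (85643 + 2*√114045)/7589 = (85643 + 2*√114045)*(1/7589) = 85643/7589 + 2*√114045/7589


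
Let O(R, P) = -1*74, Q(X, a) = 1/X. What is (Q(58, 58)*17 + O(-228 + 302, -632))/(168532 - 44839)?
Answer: -1425/2391398 ≈ -0.00059589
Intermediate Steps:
O(R, P) = -74
(Q(58, 58)*17 + O(-228 + 302, -632))/(168532 - 44839) = (17/58 - 74)/(168532 - 44839) = ((1/58)*17 - 74)/123693 = (17/58 - 74)*(1/123693) = -4275/58*1/123693 = -1425/2391398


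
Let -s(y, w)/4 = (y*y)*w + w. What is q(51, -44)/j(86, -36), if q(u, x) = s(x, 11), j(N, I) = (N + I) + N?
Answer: -21307/34 ≈ -626.68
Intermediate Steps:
s(y, w) = -4*w - 4*w*y² (s(y, w) = -4*((y*y)*w + w) = -4*(y²*w + w) = -4*(w*y² + w) = -4*(w + w*y²) = -4*w - 4*w*y²)
j(N, I) = I + 2*N (j(N, I) = (I + N) + N = I + 2*N)
q(u, x) = -44 - 44*x² (q(u, x) = -4*11*(1 + x²) = -44 - 44*x²)
q(51, -44)/j(86, -36) = (-44 - 44*(-44)²)/(-36 + 2*86) = (-44 - 44*1936)/(-36 + 172) = (-44 - 85184)/136 = -85228*1/136 = -21307/34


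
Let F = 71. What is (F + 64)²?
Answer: 18225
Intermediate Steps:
(F + 64)² = (71 + 64)² = 135² = 18225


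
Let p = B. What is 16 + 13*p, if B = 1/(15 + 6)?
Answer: 349/21 ≈ 16.619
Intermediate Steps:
B = 1/21 ≈ 0.047619
p = 1/21 ≈ 0.047619
16 + 13*p = 16 + 13*(1/21) = 16 + 13/21 = 349/21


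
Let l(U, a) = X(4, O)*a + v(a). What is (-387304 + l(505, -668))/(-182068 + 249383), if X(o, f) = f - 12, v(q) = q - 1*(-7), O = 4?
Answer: -382621/67315 ≈ -5.6840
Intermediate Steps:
v(q) = 7 + q (v(q) = q + 7 = 7 + q)
X(o, f) = -12 + f
l(U, a) = 7 - 7*a (l(U, a) = (-12 + 4)*a + (7 + a) = -8*a + (7 + a) = 7 - 7*a)
(-387304 + l(505, -668))/(-182068 + 249383) = (-387304 + (7 - 7*(-668)))/(-182068 + 249383) = (-387304 + (7 + 4676))/67315 = (-387304 + 4683)*(1/67315) = -382621*1/67315 = -382621/67315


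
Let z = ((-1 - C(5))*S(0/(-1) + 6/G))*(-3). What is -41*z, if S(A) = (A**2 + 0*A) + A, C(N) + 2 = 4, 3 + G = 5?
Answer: -4428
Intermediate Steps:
G = 2 (G = -3 + 5 = 2)
C(N) = 2 (C(N) = -2 + 4 = 2)
S(A) = A + A**2 (S(A) = (A**2 + 0) + A = A**2 + A = A + A**2)
z = 108 (z = ((-1 - 1*2)*((0/(-1) + 6/2)*(1 + (0/(-1) + 6/2))))*(-3) = ((-1 - 2)*((0*(-1) + 6*(1/2))*(1 + (0*(-1) + 6*(1/2)))))*(-3) = -3*(0 + 3)*(1 + (0 + 3))*(-3) = -9*(1 + 3)*(-3) = -9*4*(-3) = -3*12*(-3) = -36*(-3) = 108)
-41*z = -41*108 = -4428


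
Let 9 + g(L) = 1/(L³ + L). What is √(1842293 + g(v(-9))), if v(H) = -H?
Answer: √111487658626/246 ≈ 1357.3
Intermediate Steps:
g(L) = -9 + 1/(L + L³) (g(L) = -9 + 1/(L³ + L) = -9 + 1/(L + L³))
√(1842293 + g(v(-9))) = √(1842293 + (1 - (-9)*(-9) - 9*(-1*(-9))³)/(-1*(-9) + (-1*(-9))³)) = √(1842293 + (1 - 9*9 - 9*9³)/(9 + 9³)) = √(1842293 + (1 - 81 - 9*729)/(9 + 729)) = √(1842293 + (1 - 81 - 6561)/738) = √(1842293 + (1/738)*(-6641)) = √(1842293 - 6641/738) = √(1359605593/738) = √111487658626/246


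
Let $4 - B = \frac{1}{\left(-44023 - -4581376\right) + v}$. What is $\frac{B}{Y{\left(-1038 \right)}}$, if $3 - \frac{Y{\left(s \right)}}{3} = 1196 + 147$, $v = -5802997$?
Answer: $- \frac{5062577}{5087888880} \approx -0.00099503$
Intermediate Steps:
$Y{\left(s \right)} = -4020$ ($Y{\left(s \right)} = 9 - 3 \left(1196 + 147\right) = 9 - 4029 = -4020$)
$B = \frac{5062577}{1265644}$ ($B = 4 - \frac{1}{\left(-44023 - -4581376\right) - 5802997} = 4 - \frac{1}{\left(-44023 + 4581376\right) - 5802997} = 4 - \frac{1}{4537353 - 5802997} = 4 - \frac{1}{-1265644} = 4 - - \frac{1}{1265644} = 4 + \frac{1}{1265644} = \frac{5062577}{1265644} \approx 4.0$)
$\frac{B}{Y{\left(-1038 \right)}} = \frac{5062577}{1265644 \left(-4020\right)} = \frac{5062577}{1265644} \left(- \frac{1}{4020}\right) = - \frac{5062577}{5087888880}$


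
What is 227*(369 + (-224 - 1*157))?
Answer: -2724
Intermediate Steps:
227*(369 + (-224 - 1*157)) = 227*(369 + (-224 - 157)) = 227*(369 - 381) = 227*(-12) = -2724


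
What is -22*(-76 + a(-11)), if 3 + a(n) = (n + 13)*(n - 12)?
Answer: 2750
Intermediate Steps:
a(n) = -3 + (-12 + n)*(13 + n) (a(n) = -3 + (n + 13)*(n - 12) = -3 + (13 + n)*(-12 + n) = -3 + (-12 + n)*(13 + n))
-22*(-76 + a(-11)) = -22*(-76 + (-159 - 11 + (-11)**2)) = -22*(-76 + (-159 - 11 + 121)) = -22*(-76 - 49) = -22*(-125) = 2750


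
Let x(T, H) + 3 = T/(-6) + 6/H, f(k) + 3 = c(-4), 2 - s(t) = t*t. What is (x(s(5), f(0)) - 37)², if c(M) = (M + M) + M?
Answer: 1203409/900 ≈ 1337.1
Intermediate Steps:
c(M) = 3*M (c(M) = 2*M + M = 3*M)
s(t) = 2 - t² (s(t) = 2 - t*t = 2 - t²)
f(k) = -15 (f(k) = -3 + 3*(-4) = -3 - 12 = -15)
x(T, H) = -3 + 6/H - T/6 (x(T, H) = -3 + (T/(-6) + 6/H) = -3 + (T*(-⅙) + 6/H) = -3 + (-T/6 + 6/H) = -3 + (6/H - T/6) = -3 + 6/H - T/6)
(x(s(5), f(0)) - 37)² = ((-3 + 6/(-15) - (2 - 1*5²)/6) - 37)² = ((-3 + 6*(-1/15) - (2 - 1*25)/6) - 37)² = ((-3 - ⅖ - (2 - 25)/6) - 37)² = ((-3 - ⅖ - ⅙*(-23)) - 37)² = ((-3 - ⅖ + 23/6) - 37)² = (13/30 - 37)² = (-1097/30)² = 1203409/900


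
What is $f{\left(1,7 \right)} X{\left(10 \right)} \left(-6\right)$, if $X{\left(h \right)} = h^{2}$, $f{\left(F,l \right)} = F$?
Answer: $-600$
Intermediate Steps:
$f{\left(1,7 \right)} X{\left(10 \right)} \left(-6\right) = 1 \cdot 10^{2} \left(-6\right) = 1 \cdot 100 \left(-6\right) = 100 \left(-6\right) = -600$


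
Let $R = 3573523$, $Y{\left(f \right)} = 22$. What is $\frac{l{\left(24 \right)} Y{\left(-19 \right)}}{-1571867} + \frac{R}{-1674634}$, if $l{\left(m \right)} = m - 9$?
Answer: $- \frac{510695955151}{239300174698} \approx -2.1341$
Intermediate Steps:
$l{\left(m \right)} = -9 + m$
$\frac{l{\left(24 \right)} Y{\left(-19 \right)}}{-1571867} + \frac{R}{-1674634} = \frac{\left(-9 + 24\right) 22}{-1571867} + \frac{3573523}{-1674634} = 15 \cdot 22 \left(- \frac{1}{1571867}\right) + 3573523 \left(- \frac{1}{1674634}\right) = 330 \left(- \frac{1}{1571867}\right) - \frac{3573523}{1674634} = - \frac{30}{142897} - \frac{3573523}{1674634} = - \frac{510695955151}{239300174698}$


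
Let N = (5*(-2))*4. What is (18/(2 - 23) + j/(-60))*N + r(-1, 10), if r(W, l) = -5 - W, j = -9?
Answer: 170/7 ≈ 24.286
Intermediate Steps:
N = -40 (N = -10*4 = -40)
(18/(2 - 23) + j/(-60))*N + r(-1, 10) = (18/(2 - 23) - 9/(-60))*(-40) + (-5 - 1*(-1)) = (18/(-21) - 9*(-1/60))*(-40) + (-5 + 1) = (18*(-1/21) + 3/20)*(-40) - 4 = (-6/7 + 3/20)*(-40) - 4 = -99/140*(-40) - 4 = 198/7 - 4 = 170/7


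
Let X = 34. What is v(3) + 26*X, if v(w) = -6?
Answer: 878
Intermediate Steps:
v(3) + 26*X = -6 + 26*34 = -6 + 884 = 878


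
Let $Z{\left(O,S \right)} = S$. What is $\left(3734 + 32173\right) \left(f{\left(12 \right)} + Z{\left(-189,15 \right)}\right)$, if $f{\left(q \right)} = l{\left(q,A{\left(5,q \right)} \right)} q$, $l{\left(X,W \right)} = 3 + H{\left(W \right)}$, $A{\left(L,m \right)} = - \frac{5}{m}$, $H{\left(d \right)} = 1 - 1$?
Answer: $1831257$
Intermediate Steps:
$H{\left(d \right)} = 0$ ($H{\left(d \right)} = 1 - 1 = 0$)
$l{\left(X,W \right)} = 3$ ($l{\left(X,W \right)} = 3 + 0 = 3$)
$f{\left(q \right)} = 3 q$
$\left(3734 + 32173\right) \left(f{\left(12 \right)} + Z{\left(-189,15 \right)}\right) = \left(3734 + 32173\right) \left(3 \cdot 12 + 15\right) = 35907 \left(36 + 15\right) = 35907 \cdot 51 = 1831257$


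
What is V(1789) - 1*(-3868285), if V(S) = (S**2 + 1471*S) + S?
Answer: 9702214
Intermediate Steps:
V(S) = S**2 + 1472*S
V(1789) - 1*(-3868285) = 1789*(1472 + 1789) - 1*(-3868285) = 1789*3261 + 3868285 = 5833929 + 3868285 = 9702214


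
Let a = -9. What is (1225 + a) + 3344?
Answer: 4560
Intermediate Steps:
(1225 + a) + 3344 = (1225 - 9) + 3344 = 1216 + 3344 = 4560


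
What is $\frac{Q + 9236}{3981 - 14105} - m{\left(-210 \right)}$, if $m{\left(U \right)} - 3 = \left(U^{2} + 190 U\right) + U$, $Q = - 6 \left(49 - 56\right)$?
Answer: $- \frac{20217205}{5062} \approx -3993.9$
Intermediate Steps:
$Q = 42$ ($Q = \left(-6\right) \left(-7\right) = 42$)
$m{\left(U \right)} = 3 + U^{2} + 191 U$ ($m{\left(U \right)} = 3 + \left(\left(U^{2} + 190 U\right) + U\right) = 3 + \left(U^{2} + 191 U\right) = 3 + U^{2} + 191 U$)
$\frac{Q + 9236}{3981 - 14105} - m{\left(-210 \right)} = \frac{42 + 9236}{3981 - 14105} - \left(3 + \left(-210\right)^{2} + 191 \left(-210\right)\right) = \frac{9278}{-10124} - \left(3 + 44100 - 40110\right) = 9278 \left(- \frac{1}{10124}\right) - 3993 = - \frac{4639}{5062} - 3993 = - \frac{20217205}{5062}$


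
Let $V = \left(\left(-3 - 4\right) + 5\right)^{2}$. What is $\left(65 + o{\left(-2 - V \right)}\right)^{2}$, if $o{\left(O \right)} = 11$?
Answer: $5776$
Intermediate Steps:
$V = 4$ ($V = \left(-7 + 5\right)^{2} = \left(-2\right)^{2} = 4$)
$\left(65 + o{\left(-2 - V \right)}\right)^{2} = \left(65 + 11\right)^{2} = 76^{2} = 5776$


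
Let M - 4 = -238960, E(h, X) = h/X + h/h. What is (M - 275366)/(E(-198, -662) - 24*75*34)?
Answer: 85120291/10128385 ≈ 8.4041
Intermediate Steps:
E(h, X) = 1 + h/X (E(h, X) = h/X + 1 = 1 + h/X)
M = -238956 (M = 4 - 238960 = -238956)
(M - 275366)/(E(-198, -662) - 24*75*34) = (-238956 - 275366)/((-662 - 198)/(-662) - 24*75*34) = -514322/(-1/662*(-860) - 1800*34) = -514322/(430/331 - 61200) = -514322/(-20256770/331) = -514322*(-331/20256770) = 85120291/10128385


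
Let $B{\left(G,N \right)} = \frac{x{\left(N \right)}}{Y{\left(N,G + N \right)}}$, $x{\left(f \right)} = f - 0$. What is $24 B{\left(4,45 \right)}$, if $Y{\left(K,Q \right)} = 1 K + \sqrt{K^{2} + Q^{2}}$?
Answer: $- \frac{48600}{2401} + \frac{1080 \sqrt{4426}}{2401} \approx 9.6837$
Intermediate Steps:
$x{\left(f \right)} = f$ ($x{\left(f \right)} = f + 0 = f$)
$Y{\left(K,Q \right)} = K + \sqrt{K^{2} + Q^{2}}$
$B{\left(G,N \right)} = \frac{N}{N + \sqrt{N^{2} + \left(G + N\right)^{2}}}$
$24 B{\left(4,45 \right)} = 24 \frac{45}{45 + \sqrt{45^{2} + \left(4 + 45\right)^{2}}} = 24 \frac{45}{45 + \sqrt{2025 + 49^{2}}} = 24 \frac{45}{45 + \sqrt{2025 + 2401}} = 24 \frac{45}{45 + \sqrt{4426}} = \frac{1080}{45 + \sqrt{4426}}$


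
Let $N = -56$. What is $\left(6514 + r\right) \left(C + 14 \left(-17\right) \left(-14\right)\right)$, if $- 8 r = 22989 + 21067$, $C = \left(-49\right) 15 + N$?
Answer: $2558787$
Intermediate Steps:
$C = -791$ ($C = \left(-49\right) 15 - 56 = -735 - 56 = -791$)
$r = -5507$ ($r = - \frac{22989 + 21067}{8} = \left(- \frac{1}{8}\right) 44056 = -5507$)
$\left(6514 + r\right) \left(C + 14 \left(-17\right) \left(-14\right)\right) = \left(6514 - 5507\right) \left(-791 + 14 \left(-17\right) \left(-14\right)\right) = 1007 \left(-791 - -3332\right) = 1007 \left(-791 + 3332\right) = 1007 \cdot 2541 = 2558787$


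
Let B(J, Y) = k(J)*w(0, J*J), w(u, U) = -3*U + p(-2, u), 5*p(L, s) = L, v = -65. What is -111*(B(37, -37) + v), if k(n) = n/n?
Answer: 2315682/5 ≈ 4.6314e+5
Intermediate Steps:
p(L, s) = L/5
w(u, U) = -2/5 - 3*U (w(u, U) = -3*U + (1/5)*(-2) = -3*U - 2/5 = -2/5 - 3*U)
k(n) = 1
B(J, Y) = -2/5 - 3*J**2 (B(J, Y) = 1*(-2/5 - 3*J*J) = 1*(-2/5 - 3*J**2) = -2/5 - 3*J**2)
-111*(B(37, -37) + v) = -111*((-2/5 - 3*37**2) - 65) = -111*((-2/5 - 3*1369) - 65) = -111*((-2/5 - 4107) - 65) = -111*(-20537/5 - 65) = -111*(-20862/5) = 2315682/5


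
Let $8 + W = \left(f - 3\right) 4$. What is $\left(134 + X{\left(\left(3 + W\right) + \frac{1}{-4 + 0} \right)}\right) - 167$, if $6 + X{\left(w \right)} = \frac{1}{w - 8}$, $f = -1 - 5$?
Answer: $- \frac{7687}{197} \approx -39.02$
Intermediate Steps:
$f = -6$
$W = -44$ ($W = -8 + \left(-6 - 3\right) 4 = -8 - 36 = -44$)
$X{\left(w \right)} = -6 + \frac{1}{-8 + w}$ ($X{\left(w \right)} = -6 + \frac{1}{w - 8} = -6 + \frac{1}{-8 + w}$)
$\left(134 + X{\left(\left(3 + W\right) + \frac{1}{-4 + 0} \right)}\right) - 167 = \left(134 + \frac{49 - 6 \left(\left(3 - 44\right) + \frac{1}{-4 + 0}\right)}{-8 + \left(\left(3 - 44\right) + \frac{1}{-4 + 0}\right)}\right) - 167 = \left(134 + \frac{49 - 6 \left(-41 + \frac{1}{-4}\right)}{-8 - \left(41 - \frac{1}{-4}\right)}\right) - 167 = \left(134 + \frac{49 - 6 \left(-41 - \frac{1}{4}\right)}{-8 - \frac{165}{4}}\right) - 167 = \left(134 + \frac{49 - - \frac{495}{2}}{-8 - \frac{165}{4}}\right) - 167 = \left(134 + \frac{49 + \frac{495}{2}}{- \frac{197}{4}}\right) - 167 = \left(134 - \frac{1186}{197}\right) - 167 = \frac{25212}{197} - 167 = - \frac{7687}{197}$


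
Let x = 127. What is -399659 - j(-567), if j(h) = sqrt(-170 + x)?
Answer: -399659 - I*sqrt(43) ≈ -3.9966e+5 - 6.5574*I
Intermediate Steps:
j(h) = I*sqrt(43) (j(h) = sqrt(-170 + 127) = sqrt(-43) = I*sqrt(43))
-399659 - j(-567) = -399659 - I*sqrt(43)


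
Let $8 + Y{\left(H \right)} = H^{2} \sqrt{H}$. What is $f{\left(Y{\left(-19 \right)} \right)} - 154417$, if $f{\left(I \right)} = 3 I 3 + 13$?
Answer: $-154476 + 3249 i \sqrt{19} \approx -1.5448 \cdot 10^{5} + 14162.0 i$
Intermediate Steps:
$Y{\left(H \right)} = -8 + H^{\frac{5}{2}}$ ($Y{\left(H \right)} = -8 + H^{2} \sqrt{H} = -8 + H^{\frac{5}{2}}$)
$f{\left(I \right)} = 13 + 9 I$ ($f{\left(I \right)} = 9 I + 13 = 13 + 9 I$)
$f{\left(Y{\left(-19 \right)} \right)} - 154417 = \left(13 + 9 \left(-8 + \left(-19\right)^{\frac{5}{2}}\right)\right) - 154417 = \left(13 + 9 \left(-8 + 361 i \sqrt{19}\right)\right) - 154417 = \left(13 - \left(72 - 3249 i \sqrt{19}\right)\right) - 154417 = \left(-59 + 3249 i \sqrt{19}\right) - 154417 = -154476 + 3249 i \sqrt{19}$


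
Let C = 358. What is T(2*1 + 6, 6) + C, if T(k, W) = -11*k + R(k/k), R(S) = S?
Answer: 271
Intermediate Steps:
T(k, W) = 1 - 11*k (T(k, W) = -11*k + k/k = -11*k + 1 = 1 - 11*k)
T(2*1 + 6, 6) + C = (1 - 11*(2*1 + 6)) + 358 = (1 - 11*(2 + 6)) + 358 = (1 - 11*8) + 358 = (1 - 88) + 358 = -87 + 358 = 271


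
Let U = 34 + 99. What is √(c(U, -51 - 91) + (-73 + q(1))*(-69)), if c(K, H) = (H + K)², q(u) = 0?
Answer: √5118 ≈ 71.540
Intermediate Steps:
U = 133
√(c(U, -51 - 91) + (-73 + q(1))*(-69)) = √(((-51 - 91) + 133)² + (-73 + 0)*(-69)) = √((-142 + 133)² - 73*(-69)) = √((-9)² + 5037) = √(81 + 5037) = √5118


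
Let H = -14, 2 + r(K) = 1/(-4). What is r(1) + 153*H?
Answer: -8577/4 ≈ -2144.3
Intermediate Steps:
r(K) = -9/4 (r(K) = -2 + 1/(-4) = -2 - ¼ = -9/4)
r(1) + 153*H = -9/4 + 153*(-14) = -9/4 - 2142 = -8577/4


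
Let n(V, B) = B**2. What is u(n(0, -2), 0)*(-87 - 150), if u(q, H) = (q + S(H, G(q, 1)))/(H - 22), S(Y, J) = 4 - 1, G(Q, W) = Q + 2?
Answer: 1659/22 ≈ 75.409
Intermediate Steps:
G(Q, W) = 2 + Q
S(Y, J) = 3
u(q, H) = (3 + q)/(-22 + H) (u(q, H) = (q + 3)/(H - 22) = (3 + q)/(-22 + H))
u(n(0, -2), 0)*(-87 - 150) = ((3 + (-2)**2)/(-22 + 0))*(-87 - 150) = ((3 + 4)/(-22))*(-237) = -1/22*7*(-237) = -7/22*(-237) = 1659/22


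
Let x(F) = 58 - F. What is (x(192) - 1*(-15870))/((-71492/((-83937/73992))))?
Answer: 55034693/220409836 ≈ 0.24969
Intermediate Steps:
(x(192) - 1*(-15870))/((-71492/((-83937/73992)))) = ((58 - 1*192) - 1*(-15870))/((-71492/((-83937/73992)))) = ((58 - 192) + 15870)/((-71492/((-83937*1/73992)))) = (-134 + 15870)/((-71492/(-27979/24664))) = 15736/((-71492*(-24664/27979))) = 15736/(1763278688/27979) = 15736*(27979/1763278688) = 55034693/220409836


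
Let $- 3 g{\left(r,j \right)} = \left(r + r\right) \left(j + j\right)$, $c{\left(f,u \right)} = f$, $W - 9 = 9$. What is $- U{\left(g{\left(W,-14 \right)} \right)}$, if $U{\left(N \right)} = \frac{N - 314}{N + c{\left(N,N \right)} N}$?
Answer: $- \frac{11}{56616} \approx -0.00019429$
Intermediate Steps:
$W = 18$ ($W = 9 + 9 = 18$)
$g{\left(r,j \right)} = - \frac{4 j r}{3}$ ($g{\left(r,j \right)} = - \frac{\left(r + r\right) \left(j + j\right)}{3} = - \frac{2 r 2 j}{3} = - \frac{4 j r}{3}$)
$U{\left(N \right)} = \frac{-314 + N}{N + N^{2}}$ ($U{\left(N \right)} = \frac{N - 314}{N + N N} = \frac{-314 + N}{N + N^{2}}$)
$- U{\left(g{\left(W,-14 \right)} \right)} = - \frac{-314 - \left(- \frac{56}{3}\right) 18}{\left(- \frac{4}{3}\right) \left(-14\right) 18 \left(1 - \left(- \frac{56}{3}\right) 18\right)} = - \frac{-314 + 336}{336 \left(1 + 336\right)} = - \frac{22}{336 \cdot 337} = \left(-1\right) \frac{11}{56616} = - \frac{11}{56616}$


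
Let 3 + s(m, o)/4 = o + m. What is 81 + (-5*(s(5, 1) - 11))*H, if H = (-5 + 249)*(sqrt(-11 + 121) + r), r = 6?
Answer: -7239 - 1220*sqrt(110) ≈ -20034.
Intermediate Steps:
s(m, o) = -12 + 4*m + 4*o (s(m, o) = -12 + 4*(o + m) = -12 + 4*(m + o) = -12 + (4*m + 4*o) = -12 + 4*m + 4*o)
H = 1464 + 244*sqrt(110) (H = (-5 + 249)*(sqrt(-11 + 121) + 6) = 244*(sqrt(110) + 6) = 244*(6 + sqrt(110)) = 1464 + 244*sqrt(110) ≈ 4023.1)
81 + (-5*(s(5, 1) - 11))*H = 81 + (-5*((-12 + 4*5 + 4*1) - 11))*(1464 + 244*sqrt(110)) = 81 + (-5*((-12 + 20 + 4) - 11))*(1464 + 244*sqrt(110)) = 81 + (-5*(12 - 11))*(1464 + 244*sqrt(110)) = 81 + (-5*1)*(1464 + 244*sqrt(110)) = 81 - 5*(1464 + 244*sqrt(110)) = 81 + (-7320 - 1220*sqrt(110)) = -7239 - 1220*sqrt(110)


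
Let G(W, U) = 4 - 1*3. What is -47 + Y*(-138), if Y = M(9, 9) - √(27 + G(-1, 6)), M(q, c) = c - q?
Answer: -47 + 276*√7 ≈ 683.23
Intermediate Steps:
G(W, U) = 1 (G(W, U) = 4 - 3 = 1)
Y = -2*√7 (Y = (9 - 1*9) - √(27 + 1) = (9 - 9) - √28 = 0 - 2*√7 = -2*√7 ≈ -5.2915)
-47 + Y*(-138) = -47 - 2*√7*(-138) = -47 + 276*√7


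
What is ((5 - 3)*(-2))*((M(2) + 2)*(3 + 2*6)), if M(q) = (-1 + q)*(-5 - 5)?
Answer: 480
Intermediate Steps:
M(q) = 10 - 10*q (M(q) = (-1 + q)*(-10) = 10 - 10*q)
((5 - 3)*(-2))*((M(2) + 2)*(3 + 2*6)) = ((5 - 3)*(-2))*(((10 - 10*2) + 2)*(3 + 2*6)) = (2*(-2))*(((10 - 20) + 2)*(3 + 12)) = -4*(-10 + 2)*15 = -(-32)*15 = -4*(-120) = 480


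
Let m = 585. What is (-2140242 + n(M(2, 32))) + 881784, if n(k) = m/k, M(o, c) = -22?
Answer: -27686661/22 ≈ -1.2585e+6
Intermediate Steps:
n(k) = 585/k
(-2140242 + n(M(2, 32))) + 881784 = (-2140242 + 585/(-22)) + 881784 = (-2140242 + 585*(-1/22)) + 881784 = (-2140242 - 585/22) + 881784 = -47085909/22 + 881784 = -27686661/22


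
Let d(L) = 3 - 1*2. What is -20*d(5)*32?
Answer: -640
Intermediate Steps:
d(L) = 1 (d(L) = 3 - 2 = 1)
-20*d(5)*32 = -20*1*32 = -20*32 = -640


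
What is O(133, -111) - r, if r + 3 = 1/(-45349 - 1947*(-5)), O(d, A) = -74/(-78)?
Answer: 5484595/1388946 ≈ 3.9487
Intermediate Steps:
O(d, A) = 37/39 (O(d, A) = -74*(-1/78) = 37/39)
r = -106843/35614 (r = -3 + 1/(-45349 - 1947*(-5)) = -3 + 1/(-45349 + 9735) = -3 + 1/(-35614) = -3 - 1/35614 = -106843/35614 ≈ -3.0000)
O(133, -111) - r = 37/39 - 1*(-106843/35614) = 37/39 + 106843/35614 = 5484595/1388946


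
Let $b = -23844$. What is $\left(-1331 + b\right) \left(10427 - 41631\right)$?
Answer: $785560700$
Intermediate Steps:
$\left(-1331 + b\right) \left(10427 - 41631\right) = \left(-1331 - 23844\right) \left(10427 - 41631\right) = \left(-25175\right) \left(-31204\right) = 785560700$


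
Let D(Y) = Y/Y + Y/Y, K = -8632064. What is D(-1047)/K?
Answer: -1/4316032 ≈ -2.3169e-7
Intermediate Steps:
D(Y) = 2 (D(Y) = 1 + 1 = 2)
D(-1047)/K = 2/(-8632064) = 2*(-1/8632064) = -1/4316032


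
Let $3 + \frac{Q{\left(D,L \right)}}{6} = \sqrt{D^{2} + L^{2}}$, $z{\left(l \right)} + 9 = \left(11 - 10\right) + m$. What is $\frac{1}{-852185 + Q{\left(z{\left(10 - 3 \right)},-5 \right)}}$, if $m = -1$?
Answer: $- \frac{852203}{726249949393} - \frac{6 \sqrt{106}}{726249949393} \approx -1.1735 \cdot 10^{-6}$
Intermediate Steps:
$z{\left(l \right)} = -9$ ($z{\left(l \right)} = -9 + \left(\left(11 - 10\right) - 1\right) = -9 + \left(1 - 1\right) = -9 + 0 = -9$)
$Q{\left(D,L \right)} = -18 + 6 \sqrt{D^{2} + L^{2}}$
$\frac{1}{-852185 + Q{\left(z{\left(10 - 3 \right)},-5 \right)}} = \frac{1}{-852185 - \left(18 - 6 \sqrt{\left(-9\right)^{2} + \left(-5\right)^{2}}\right)} = \frac{1}{-852185 - \left(18 - 6 \sqrt{81 + 25}\right)} = \frac{1}{-852185 - \left(18 - 6 \sqrt{106}\right)} = \frac{1}{-852203 + 6 \sqrt{106}}$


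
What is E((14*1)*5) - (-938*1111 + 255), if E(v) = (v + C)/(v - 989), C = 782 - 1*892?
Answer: 957472137/919 ≈ 1.0419e+6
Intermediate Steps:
C = -110 (C = 782 - 892 = -110)
E(v) = (-110 + v)/(-989 + v) (E(v) = (v - 110)/(v - 989) = (-110 + v)/(-989 + v))
E((14*1)*5) - (-938*1111 + 255) = (-110 + (14*1)*5)/(-989 + (14*1)*5) - (-938*1111 + 255) = (-110 + 14*5)/(-989 + 14*5) - (-1042118 + 255) = (-110 + 70)/(-989 + 70) - 1*(-1041863) = -40/(-919) + 1041863 = -1/919*(-40) + 1041863 = 40/919 + 1041863 = 957472137/919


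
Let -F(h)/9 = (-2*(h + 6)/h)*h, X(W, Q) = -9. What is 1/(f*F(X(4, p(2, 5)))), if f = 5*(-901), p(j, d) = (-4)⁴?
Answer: 1/243270 ≈ 4.1107e-6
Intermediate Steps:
p(j, d) = 256
F(h) = 108 + 18*h (F(h) = -9*(-2*(h + 6)/h)*h = -9*(-2*(6 + h)/h)*h = -9*(-12 - 2*h) = 108 + 18*h)
f = -4505
1/(f*F(X(4, p(2, 5)))) = 1/((-4505)*(108 + 18*(-9))) = -1/(4505*(108 - 162)) = -1/4505/(-54) = -1/4505*(-1/54) = 1/243270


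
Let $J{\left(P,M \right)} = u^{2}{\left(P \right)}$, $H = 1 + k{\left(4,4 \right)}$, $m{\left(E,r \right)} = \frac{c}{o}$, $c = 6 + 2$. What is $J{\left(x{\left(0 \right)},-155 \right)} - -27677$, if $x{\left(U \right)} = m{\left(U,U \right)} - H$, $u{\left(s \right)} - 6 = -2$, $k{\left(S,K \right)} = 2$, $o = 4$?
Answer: $27693$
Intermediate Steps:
$c = 8$
$u{\left(s \right)} = 4$ ($u{\left(s \right)} = 6 - 2 = 4$)
$m{\left(E,r \right)} = 2$ ($m{\left(E,r \right)} = \frac{8}{4} = 8 \cdot \frac{1}{4} = 2$)
$H = 3$ ($H = 1 + 2 = 3$)
$x{\left(U \right)} = -1$ ($x{\left(U \right)} = 2 - 3 = -1$)
$J{\left(P,M \right)} = 16$ ($J{\left(P,M \right)} = 4^{2} = 16$)
$J{\left(x{\left(0 \right)},-155 \right)} - -27677 = 16 - -27677 = 16 + 27677 = 27693$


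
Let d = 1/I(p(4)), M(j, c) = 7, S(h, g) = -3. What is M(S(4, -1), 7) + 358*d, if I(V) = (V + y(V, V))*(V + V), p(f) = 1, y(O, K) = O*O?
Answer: 193/2 ≈ 96.500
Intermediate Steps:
y(O, K) = O²
I(V) = 2*V*(V + V²) (I(V) = (V + V²)*(V + V) = (V + V²)*(2*V) = 2*V*(V + V²))
d = ¼ (d = 1/(2*1²*(1 + 1)) = 1/(2*1*2) = 1/4 = ¼ ≈ 0.25000)
M(S(4, -1), 7) + 358*d = 7 + 358*(¼) = 7 + 179/2 = 193/2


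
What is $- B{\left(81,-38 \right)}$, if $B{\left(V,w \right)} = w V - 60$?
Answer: $3138$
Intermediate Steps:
$B{\left(V,w \right)} = -60 + V w$ ($B{\left(V,w \right)} = V w - 60 = -60 + V w$)
$- B{\left(81,-38 \right)} = - (-60 + 81 \left(-38\right)) = - (-60 - 3078) = \left(-1\right) \left(-3138\right) = 3138$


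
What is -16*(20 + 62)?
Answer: -1312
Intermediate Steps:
-16*(20 + 62) = -16*82 = -1312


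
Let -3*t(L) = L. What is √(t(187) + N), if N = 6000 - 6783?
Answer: 2*I*√1902/3 ≈ 29.075*I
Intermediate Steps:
t(L) = -L/3
N = -783
√(t(187) + N) = √(-⅓*187 - 783) = √(-187/3 - 783) = √(-2536/3) = 2*I*√1902/3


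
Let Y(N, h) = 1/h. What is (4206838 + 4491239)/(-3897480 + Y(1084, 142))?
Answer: -1235126934/553442159 ≈ -2.2317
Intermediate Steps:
(4206838 + 4491239)/(-3897480 + Y(1084, 142)) = (4206838 + 4491239)/(-3897480 + 1/142) = 8698077/(-3897480 + 1/142) = 8698077/(-553442159/142) = 8698077*(-142/553442159) = -1235126934/553442159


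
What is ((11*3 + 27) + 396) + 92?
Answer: 548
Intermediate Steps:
((11*3 + 27) + 396) + 92 = ((33 + 27) + 396) + 92 = (60 + 396) + 92 = 456 + 92 = 548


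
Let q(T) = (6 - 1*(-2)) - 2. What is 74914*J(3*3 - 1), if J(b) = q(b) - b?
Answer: -149828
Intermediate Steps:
q(T) = 6 (q(T) = (6 + 2) - 2 = 8 - 2 = 6)
J(b) = 6 - b
74914*J(3*3 - 1) = 74914*(6 - (3*3 - 1)) = 74914*(6 - (9 - 1)) = 74914*(6 - 1*8) = 74914*(6 - 8) = 74914*(-2) = -149828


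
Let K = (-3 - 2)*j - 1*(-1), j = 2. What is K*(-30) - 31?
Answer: 239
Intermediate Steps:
K = -9 (K = (-3 - 2)*2 - 1*(-1) = -5*2 + 1 = -10 + 1 = -9)
K*(-30) - 31 = -9*(-30) - 31 = 270 - 31 = 239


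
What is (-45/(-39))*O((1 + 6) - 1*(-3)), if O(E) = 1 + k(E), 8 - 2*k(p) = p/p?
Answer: 135/26 ≈ 5.1923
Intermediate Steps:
k(p) = 7/2 (k(p) = 4 - p/(2*p) = 4 - 1/2*1 = 4 - 1/2 = 7/2)
O(E) = 9/2 (O(E) = 1 + 7/2 = 9/2)
(-45/(-39))*O((1 + 6) - 1*(-3)) = (-45/(-39))*(9/2) = -1/39*(-45)*(9/2) = (15/13)*(9/2) = 135/26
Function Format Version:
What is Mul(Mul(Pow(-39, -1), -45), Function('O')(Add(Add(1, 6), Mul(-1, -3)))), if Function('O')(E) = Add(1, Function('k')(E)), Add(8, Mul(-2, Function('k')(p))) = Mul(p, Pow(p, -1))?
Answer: Rational(135, 26) ≈ 5.1923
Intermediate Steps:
Function('k')(p) = Rational(7, 2) (Function('k')(p) = Add(4, Mul(Rational(-1, 2), Mul(p, Pow(p, -1)))) = Add(4, Mul(Rational(-1, 2), 1)) = Add(4, Rational(-1, 2)) = Rational(7, 2))
Function('O')(E) = Rational(9, 2) (Function('O')(E) = Add(1, Rational(7, 2)) = Rational(9, 2))
Mul(Mul(Pow(-39, -1), -45), Function('O')(Add(Add(1, 6), Mul(-1, -3)))) = Mul(Mul(Pow(-39, -1), -45), Rational(9, 2)) = Mul(Mul(Rational(-1, 39), -45), Rational(9, 2)) = Mul(Rational(15, 13), Rational(9, 2)) = Rational(135, 26)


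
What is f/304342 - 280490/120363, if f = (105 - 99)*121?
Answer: -42638752021/18315758073 ≈ -2.3280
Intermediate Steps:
f = 726 (f = 6*121 = 726)
f/304342 - 280490/120363 = 726/304342 - 280490/120363 = 726*(1/304342) - 280490*1/120363 = 363/152171 - 280490/120363 = -42638752021/18315758073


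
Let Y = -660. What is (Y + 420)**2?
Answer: 57600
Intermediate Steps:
(Y + 420)**2 = (-660 + 420)**2 = (-240)**2 = 57600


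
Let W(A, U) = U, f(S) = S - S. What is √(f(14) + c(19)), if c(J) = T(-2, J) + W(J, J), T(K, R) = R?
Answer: √38 ≈ 6.1644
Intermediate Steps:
f(S) = 0
c(J) = 2*J (c(J) = J + J = 2*J)
√(f(14) + c(19)) = √(0 + 2*19) = √(0 + 38) = √38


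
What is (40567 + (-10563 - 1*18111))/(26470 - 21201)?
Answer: 11893/5269 ≈ 2.2572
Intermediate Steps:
(40567 + (-10563 - 1*18111))/(26470 - 21201) = (40567 + (-10563 - 18111))/5269 = (40567 - 28674)*(1/5269) = 11893*(1/5269) = 11893/5269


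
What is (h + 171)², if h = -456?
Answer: 81225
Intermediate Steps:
(h + 171)² = (-456 + 171)² = (-285)² = 81225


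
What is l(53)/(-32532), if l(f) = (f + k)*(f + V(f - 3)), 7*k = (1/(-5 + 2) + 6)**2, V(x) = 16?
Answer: -20861/170793 ≈ -0.12214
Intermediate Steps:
k = 289/63 (k = (1/(-5 + 2) + 6)**2/7 = (1/(-3) + 6)**2/7 = (-1/3 + 6)**2/7 = (17/3)**2/7 = (1/7)*(289/9) = 289/63 ≈ 4.5873)
l(f) = (16 + f)*(289/63 + f) (l(f) = (f + 289/63)*(f + 16) = (289/63 + f)*(16 + f) = (16 + f)*(289/63 + f))
l(53)/(-32532) = (4624/63 + 53**2 + (1297/63)*53)/(-32532) = (4624/63 + 2809 + 68741/63)*(-1/32532) = (83444/21)*(-1/32532) = -20861/170793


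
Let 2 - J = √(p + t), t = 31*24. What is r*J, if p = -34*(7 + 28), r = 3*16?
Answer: 96 - 48*I*√446 ≈ 96.0 - 1013.7*I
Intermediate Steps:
r = 48
p = -1190 (p = -34*35 = -1190)
t = 744
J = 2 - I*√446 (J = 2 - √(-1190 + 744) = 2 - √(-446) = 2 - I*√446 ≈ 2.0 - 21.119*I)
r*J = 48*(2 - I*√446) = 96 - 48*I*√446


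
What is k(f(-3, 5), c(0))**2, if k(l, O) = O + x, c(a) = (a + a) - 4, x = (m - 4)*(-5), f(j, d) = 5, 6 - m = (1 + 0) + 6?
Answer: 441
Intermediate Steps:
m = -1 (m = 6 - ((1 + 0) + 6) = 6 - (1 + 6) = 6 - 1*7 = 6 - 7 = -1)
x = 25 (x = (-1 - 4)*(-5) = -5*(-5) = 25)
c(a) = -4 + 2*a (c(a) = 2*a - 4 = -4 + 2*a)
k(l, O) = 25 + O (k(l, O) = O + 25 = 25 + O)
k(f(-3, 5), c(0))**2 = (25 + (-4 + 2*0))**2 = (25 + (-4 + 0))**2 = (25 - 4)**2 = 21**2 = 441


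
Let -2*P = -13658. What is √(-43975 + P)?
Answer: I*√37146 ≈ 192.73*I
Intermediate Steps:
P = 6829 (P = -½*(-13658) = 6829)
√(-43975 + P) = √(-43975 + 6829) = √(-37146) = I*√37146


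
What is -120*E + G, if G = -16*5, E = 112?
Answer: -13520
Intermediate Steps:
G = -80
-120*E + G = -120*112 - 80 = -13440 - 80 = -13520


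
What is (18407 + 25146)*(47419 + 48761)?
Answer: 4188927540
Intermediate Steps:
(18407 + 25146)*(47419 + 48761) = 43553*96180 = 4188927540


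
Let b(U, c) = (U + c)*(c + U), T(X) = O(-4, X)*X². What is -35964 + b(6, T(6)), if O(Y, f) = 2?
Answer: -29880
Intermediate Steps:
T(X) = 2*X²
b(U, c) = (U + c)² (b(U, c) = (U + c)*(U + c) = (U + c)²)
-35964 + b(6, T(6)) = -35964 + (6 + 2*6²)² = -35964 + (6 + 2*36)² = -35964 + (6 + 72)² = -35964 + 78² = -35964 + 6084 = -29880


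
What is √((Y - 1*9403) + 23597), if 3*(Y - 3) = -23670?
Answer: √6307 ≈ 79.417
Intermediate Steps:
Y = -7887 (Y = 3 + (⅓)*(-23670) = 3 - 7890 = -7887)
√((Y - 1*9403) + 23597) = √((-7887 - 1*9403) + 23597) = √((-7887 - 9403) + 23597) = √(-17290 + 23597) = √6307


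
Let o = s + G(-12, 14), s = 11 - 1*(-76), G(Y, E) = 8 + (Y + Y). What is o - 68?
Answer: 3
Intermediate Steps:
G(Y, E) = 8 + 2*Y
s = 87 (s = 11 + 76 = 87)
o = 71 (o = 87 + (8 + 2*(-12)) = 87 + (8 - 24) = 87 - 16 = 71)
o - 68 = 71 - 68 = 3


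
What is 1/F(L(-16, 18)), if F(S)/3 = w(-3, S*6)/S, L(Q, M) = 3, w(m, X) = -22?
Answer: -1/22 ≈ -0.045455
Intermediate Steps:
F(S) = -66/S (F(S) = 3*(-22/S) = -66/S)
1/F(L(-16, 18)) = 1/(-66/3) = 1/(-66*⅓) = 1/(-22) = -1/22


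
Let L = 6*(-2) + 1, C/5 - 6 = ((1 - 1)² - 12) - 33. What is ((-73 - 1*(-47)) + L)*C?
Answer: 7215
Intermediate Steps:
C = -195 (C = 30 + 5*(((1 - 1)² - 12) - 33) = 30 + 5*((0² - 12) - 33) = 30 + 5*((0 - 12) - 33) = 30 + 5*(-12 - 33) = 30 + 5*(-45) = 30 - 225 = -195)
L = -11 (L = -12 + 1 = -11)
((-73 - 1*(-47)) + L)*C = ((-73 - 1*(-47)) - 11)*(-195) = ((-73 + 47) - 11)*(-195) = (-26 - 11)*(-195) = -37*(-195) = 7215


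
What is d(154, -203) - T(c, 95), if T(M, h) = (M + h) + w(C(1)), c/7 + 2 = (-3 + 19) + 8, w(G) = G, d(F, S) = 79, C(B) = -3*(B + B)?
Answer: -164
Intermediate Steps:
C(B) = -6*B
c = 154 (c = -14 + 7*((-3 + 19) + 8) = -14 + 7*(16 + 8) = -14 + 7*24 = -14 + 168 = 154)
T(M, h) = -6 + M + h (T(M, h) = (M + h) - 6*1 = (M + h) - 6 = -6 + M + h)
d(154, -203) - T(c, 95) = 79 - (-6 + 154 + 95) = 79 - 1*243 = 79 - 243 = -164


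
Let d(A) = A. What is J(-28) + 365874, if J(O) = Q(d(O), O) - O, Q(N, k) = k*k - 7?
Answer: 366679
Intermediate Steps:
Q(N, k) = -7 + k**2 (Q(N, k) = k**2 - 7 = -7 + k**2)
J(O) = -7 + O**2 - O (J(O) = (-7 + O**2) - O = -7 + O**2 - O)
J(-28) + 365874 = (-7 + (-28)**2 - 1*(-28)) + 365874 = (-7 + 784 + 28) + 365874 = 805 + 365874 = 366679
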